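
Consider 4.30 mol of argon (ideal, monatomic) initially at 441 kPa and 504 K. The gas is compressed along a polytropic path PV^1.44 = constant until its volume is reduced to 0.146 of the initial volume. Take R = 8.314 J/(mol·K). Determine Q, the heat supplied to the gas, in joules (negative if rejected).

-18500 J

V₁ = nRT₁/P₁ = 4.30×8.314×504/441 = 40.9 L.
Polytropic n=1.44: T₂ = T₁(V₁/V₂)^(n−1) = 504×(6.85)^0.44 = 1180 K; P₂ = P₁(V₁/V₂)^n = 7040 kPa.
W = (P₁V₁−P₂V₂)/(n−1) = (441×40.9−7040×5.97)/0.44 = -54500 J.
ΔU = nCvΔT = 4.30×12.5×(1180−504) = 36000 J.
Q = ΔU + W = -18500 J.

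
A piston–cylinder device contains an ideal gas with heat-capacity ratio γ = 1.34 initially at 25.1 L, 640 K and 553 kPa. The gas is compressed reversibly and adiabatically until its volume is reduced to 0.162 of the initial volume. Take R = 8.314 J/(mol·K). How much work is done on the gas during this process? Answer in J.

n = P₁V₁/(RT₁) = 553×25.1/(8.314×640) = 2.61 mol.
Adiabatic: TV^(γ−1) = const ⇒ T₂ = 640×(6.17)^0.340 = 1190 K; PV^γ = const ⇒ P₂ = 6340 kPa.
ΔU = nCvΔT = 2.61×24.5×(1190−640) = 35000 J.
Q = 0 for an adiabatic process, so W = −ΔU = -35000 J.
Work done on the gas = −W_by = 35000 J.

35000 J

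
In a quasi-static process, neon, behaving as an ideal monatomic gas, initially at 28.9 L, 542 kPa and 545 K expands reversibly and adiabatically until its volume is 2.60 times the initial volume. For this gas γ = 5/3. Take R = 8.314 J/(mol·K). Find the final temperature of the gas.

288 K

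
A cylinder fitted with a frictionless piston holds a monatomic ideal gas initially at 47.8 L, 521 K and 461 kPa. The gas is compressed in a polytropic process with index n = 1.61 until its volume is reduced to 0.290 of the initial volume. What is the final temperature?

1110 K

Polytropic n=1.61: T₂ = T₁(V₁/V₂)^(n−1) = 521×(3.45)^0.61 = 1110 K; P₂ = P₁(V₁/V₂)^n = 3380 kPa.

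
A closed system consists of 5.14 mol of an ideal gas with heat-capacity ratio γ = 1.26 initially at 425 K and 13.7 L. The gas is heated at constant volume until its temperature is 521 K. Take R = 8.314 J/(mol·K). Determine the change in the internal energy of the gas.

15800 J

P₁ = nRT₁/V₁ = 5.14×8.314×425/13.7 = 1330 kPa.
Isochoric: V stays 13.7 L; P/T = const ⇒ T₂ = 521 K, P₂ = 1630 kPa.
For an ideal gas ΔU = nCvΔT with Cv = R/(γ−1) = 32.0 J/(mol·K).
ΔU = 5.14×32.0×(521−425) = 15800 J.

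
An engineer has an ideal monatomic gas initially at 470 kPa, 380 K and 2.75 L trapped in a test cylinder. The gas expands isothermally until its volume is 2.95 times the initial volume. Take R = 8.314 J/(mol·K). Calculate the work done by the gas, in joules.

n = P₁V₁/(RT₁) = 470×2.75/(8.314×380) = 0.409 mol.
Isothermal: T stays 380 K; PV = const ⇒ V₂ = 8.11 L, P₂ = 159 kPa.
W = nRT ln(V₂/V₁) = 0.409×8.314×380×ln(2.95) = 1400 J.

1400 J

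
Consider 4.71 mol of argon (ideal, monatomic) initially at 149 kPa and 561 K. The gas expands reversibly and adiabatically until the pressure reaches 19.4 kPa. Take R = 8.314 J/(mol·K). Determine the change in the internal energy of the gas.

-18400 J

V₁ = nRT₁/P₁ = 4.71×8.314×561/149 = 147 L.
Adiabatic: T₂/T₁ = (P₂/P₁)^((γ−1)/γ) ⇒ T₂ = 561×(0.130)^0.400 = 248 K; V₂ = 501 L.
For an ideal gas ΔU = nCvΔT with Cv = (3/2)R = 12.5 J/(mol·K).
ΔU = 4.71×12.5×(248−561) = -18400 J.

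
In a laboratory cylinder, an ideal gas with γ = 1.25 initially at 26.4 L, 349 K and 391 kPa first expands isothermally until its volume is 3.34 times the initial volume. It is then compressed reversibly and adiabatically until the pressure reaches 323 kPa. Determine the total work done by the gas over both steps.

3160 J

n = P₁V₁/(RT₁) = 391×26.4/(8.314×349) = 3.56 mol.
Step 1 — Isothermal: T stays 349 K; PV = const ⇒ V₂ = 88.2 L, P₂ = 117 kPa.
ΔU = 0 (ideal gas, T constant).
W = nRT ln(V₂/V₁) = 3.56×8.314×349×ln(3.34) = 12400 J.
Q = ΔU + W = 12400 J.
State after step 1: P = 117 kPa, V = 88.2 L, T = 349 K.
Step 2 — Adiabatic: T₂/T₁ = (P₂/P₁)^((γ−1)/γ) ⇒ T₂ = 349×(2.76)^0.200 = 428 K; V₂ = 39.2 L.
ΔU = nCvΔT = 3.56×33.3×(428−349) = 9290 J.
Q = 0 for an adiabatic process, so W = −ΔU = -9290 J.
Net over both steps: W = 3160 J, Q = 12400 J, ΔU = 9290 J.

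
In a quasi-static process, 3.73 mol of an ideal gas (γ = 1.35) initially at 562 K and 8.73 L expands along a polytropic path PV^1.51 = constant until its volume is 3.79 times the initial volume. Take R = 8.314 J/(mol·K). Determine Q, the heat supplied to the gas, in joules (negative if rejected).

-7700 J

P₁ = nRT₁/V₁ = 3.73×8.314×562/8.73 = 2000 kPa.
Polytropic n=1.51: T₂ = T₁(V₁/V₂)^(n−1) = 562×(0.264)^0.51 = 285 K; P₂ = P₁(V₁/V₂)^n = 267 kPa.
W = (P₁V₁−P₂V₂)/(n−1) = (2000×8.73−267×33.1)/0.51 = 16900 J.
ΔU = nCvΔT = 3.73×23.8×(285−562) = -24600 J.
Q = ΔU + W = -7700 J.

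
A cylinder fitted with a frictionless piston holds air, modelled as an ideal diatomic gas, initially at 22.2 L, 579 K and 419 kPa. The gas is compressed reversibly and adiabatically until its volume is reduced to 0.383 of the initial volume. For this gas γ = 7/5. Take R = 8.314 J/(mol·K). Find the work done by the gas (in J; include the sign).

-10900 J

n = P₁V₁/(RT₁) = 419×22.2/(8.314×579) = 1.93 mol.
Adiabatic: TV^(γ−1) = const ⇒ T₂ = 579×(2.61)^0.400 = 850 K; PV^γ = const ⇒ P₂ = 1610 kPa.
ΔU = nCvΔT = 1.93×20.8×(850−579) = 10900 J.
Q = 0 for an adiabatic process, so W = −ΔU = -10900 J.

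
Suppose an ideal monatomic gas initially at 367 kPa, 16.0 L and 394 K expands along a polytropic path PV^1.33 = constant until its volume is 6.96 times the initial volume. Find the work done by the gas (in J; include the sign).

8410 J

n = P₁V₁/(RT₁) = 367×16.0/(8.314×394) = 1.79 mol.
Polytropic n=1.33: T₂ = T₁(V₁/V₂)^(n−1) = 394×(0.144)^0.33 = 208 K; P₂ = P₁(V₁/V₂)^n = 27.8 kPa.
W = (P₁V₁−P₂V₂)/(n−1) = (367×16.0−27.8×111)/0.33 = 8410 J.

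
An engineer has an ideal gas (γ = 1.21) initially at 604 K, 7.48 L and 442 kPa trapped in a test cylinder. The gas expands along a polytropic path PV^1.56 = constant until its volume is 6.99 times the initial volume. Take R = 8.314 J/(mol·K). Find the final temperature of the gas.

Polytropic n=1.56: T₂ = T₁(V₁/V₂)^(n−1) = 604×(0.143)^0.56 = 203 K; P₂ = P₁(V₁/V₂)^n = 21.3 kPa.

203 K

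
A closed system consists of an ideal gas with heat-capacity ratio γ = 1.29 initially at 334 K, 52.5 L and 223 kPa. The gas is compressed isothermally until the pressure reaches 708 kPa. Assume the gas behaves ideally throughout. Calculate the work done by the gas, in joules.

n = P₁V₁/(RT₁) = 223×52.5/(8.314×334) = 4.22 mol.
Isothermal: T stays 334 K; PV = const ⇒ V₂ = 16.5 L, P₂ = 708 kPa.
W = nRT ln(V₂/V₁) = 4.22×8.314×334×ln(0.315) = -13500 J.

-13500 J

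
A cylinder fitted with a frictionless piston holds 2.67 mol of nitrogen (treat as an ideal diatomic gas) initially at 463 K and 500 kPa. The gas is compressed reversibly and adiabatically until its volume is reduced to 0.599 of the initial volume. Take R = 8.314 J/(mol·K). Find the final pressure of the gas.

V₁ = nRT₁/P₁ = 2.67×8.314×463/500 = 20.6 L.
Adiabatic: TV^(γ−1) = const ⇒ T₂ = 463×(1.67)^0.400 = 568 K; PV^γ = const ⇒ P₂ = 1020 kPa.

1020 kPa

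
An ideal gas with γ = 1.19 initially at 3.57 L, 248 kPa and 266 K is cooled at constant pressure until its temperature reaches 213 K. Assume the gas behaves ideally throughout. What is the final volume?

Isobaric: P stays 248 kPa; V/T = const ⇒ T₂ = 213 K, V₂ = 2.86 L.

2.86 L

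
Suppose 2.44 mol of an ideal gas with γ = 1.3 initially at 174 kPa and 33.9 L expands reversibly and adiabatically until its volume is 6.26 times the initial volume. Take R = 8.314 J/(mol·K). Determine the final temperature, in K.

T₁ = P₁V₁/(nR) = 174×33.9/(2.44×8.314) = 291 K.
Adiabatic: TV^(γ−1) = const ⇒ T₂ = 291×(0.160)^0.300 = 168 K; PV^γ = const ⇒ P₂ = 16.0 kPa.

168 K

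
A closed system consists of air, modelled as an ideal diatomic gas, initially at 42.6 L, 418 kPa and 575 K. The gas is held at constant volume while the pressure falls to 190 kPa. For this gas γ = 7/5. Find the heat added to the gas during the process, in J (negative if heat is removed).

-24300 J

n = P₁V₁/(RT₁) = 418×42.6/(8.314×575) = 3.72 mol.
Isochoric: V stays 42.6 L; P/T = const ⇒ T₂ = 261 K, P₂ = 190 kPa.
W = 0 (no volume change).
ΔU = nCvΔT = 3.72×20.8×(261−575) = -24300 J.
Q = ΔU = -24300 J.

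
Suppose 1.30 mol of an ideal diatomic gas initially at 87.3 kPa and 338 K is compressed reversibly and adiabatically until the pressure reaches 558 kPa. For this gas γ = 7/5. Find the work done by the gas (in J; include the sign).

-6380 J

V₁ = nRT₁/P₁ = 1.30×8.314×338/87.3 = 41.8 L.
Adiabatic: T₂/T₁ = (P₂/P₁)^((γ−1)/γ) ⇒ T₂ = 338×(6.39)^0.286 = 574 K; V₂ = 11.1 L.
ΔU = nCvΔT = 1.30×20.8×(574−338) = 6380 J.
Q = 0 for an adiabatic process, so W = −ΔU = -6380 J.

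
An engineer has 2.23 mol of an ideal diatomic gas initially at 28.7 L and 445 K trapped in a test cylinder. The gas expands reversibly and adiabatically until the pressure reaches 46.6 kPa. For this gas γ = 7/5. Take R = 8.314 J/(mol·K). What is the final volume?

P₁ = nRT₁/V₁ = 2.23×8.314×445/28.7 = 287 kPa.
Adiabatic: T₂/T₁ = (P₂/P₁)^((γ−1)/γ) ⇒ T₂ = 445×(0.162)^0.286 = 265 K; V₂ = 105 L.

105 L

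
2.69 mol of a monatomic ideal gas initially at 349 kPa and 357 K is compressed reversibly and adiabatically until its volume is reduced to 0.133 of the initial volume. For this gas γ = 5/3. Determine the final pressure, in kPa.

10100 kPa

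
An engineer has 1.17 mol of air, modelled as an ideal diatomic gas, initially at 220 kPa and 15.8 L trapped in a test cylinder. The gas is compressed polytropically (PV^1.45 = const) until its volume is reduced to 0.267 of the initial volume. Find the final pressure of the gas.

1490 kPa

T₁ = P₁V₁/(nR) = 220×15.8/(1.17×8.314) = 357 K.
Polytropic n=1.45: T₂ = T₁(V₁/V₂)^(n−1) = 357×(3.75)^0.45 = 647 K; P₂ = P₁(V₁/V₂)^n = 1490 kPa.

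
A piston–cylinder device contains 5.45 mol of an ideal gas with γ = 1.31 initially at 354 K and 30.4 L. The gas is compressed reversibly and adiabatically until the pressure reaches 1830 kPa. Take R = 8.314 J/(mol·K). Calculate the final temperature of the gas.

P₁ = nRT₁/V₁ = 5.45×8.314×354/30.4 = 528 kPa.
Adiabatic: T₂/T₁ = (P₂/P₁)^((γ−1)/γ) ⇒ T₂ = 354×(3.47)^0.237 = 475 K; V₂ = 11.8 L.

475 K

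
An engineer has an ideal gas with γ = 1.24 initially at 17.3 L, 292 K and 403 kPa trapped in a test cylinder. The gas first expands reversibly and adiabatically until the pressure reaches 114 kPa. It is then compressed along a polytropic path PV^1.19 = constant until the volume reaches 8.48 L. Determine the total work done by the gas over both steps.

n = P₁V₁/(RT₁) = 403×17.3/(8.314×292) = 2.87 mol.
Step 1 — Adiabatic: T₂/T₁ = (P₂/P₁)^((γ−1)/γ) ⇒ T₂ = 292×(0.283)^0.194 = 229 K; V₂ = 47.9 L.
ΔU = nCvΔT = 2.87×34.6×(229−292) = -6300 J.
Q = 0 for an adiabatic process, so W = −ΔU = 6300 J.
State after step 1: P = 114 kPa, V = 47.9 L, T = 229 K.
Step 2 — Polytropic n=1.19: T₂ = T₁(V₁/V₂)^(n−1) = 229×(5.65)^0.19 = 318 K; P₂ = P₁(V₁/V₂)^n = 895 kPa.
W = (P₁V₁−P₂V₂)/(n−1) = (114×47.9−895×8.48)/0.19 = -11200 J.
ΔU = nCvΔT = 2.87×34.6×(318−229) = 8860 J.
Q = ΔU + W = -2330 J.
Net over both steps: W = -4900 J, Q = -2330 J, ΔU = 2560 J.

-4900 J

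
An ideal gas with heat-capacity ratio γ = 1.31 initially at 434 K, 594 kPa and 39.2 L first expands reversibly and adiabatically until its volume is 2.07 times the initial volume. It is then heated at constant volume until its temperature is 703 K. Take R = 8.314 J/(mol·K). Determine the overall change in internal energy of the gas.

n = P₁V₁/(RT₁) = 594×39.2/(8.314×434) = 6.45 mol.
Step 1 — Adiabatic: TV^(γ−1) = const ⇒ T₂ = 434×(0.483)^0.310 = 346 K; PV^γ = const ⇒ P₂ = 229 kPa.
ΔU = nCvΔT = 6.45×26.8×(346−434) = -15200 J.
Q = 0 for an adiabatic process, so W = −ΔU = 15200 J.
State after step 1: P = 229 kPa, V = 81.1 L, T = 346 K.
Step 2 — Isochoric: V stays 81.1 L; P/T = const ⇒ T₂ = 703 K, P₂ = 465 kPa.
W = 0 (no volume change).
ΔU = nCvΔT = 6.45×26.8×(703−346) = 61700 J.
Q = ΔU = 61700 J.
Net over both steps: W = 15200 J, Q = 61700 J, ΔU = 46600 J.

46600 J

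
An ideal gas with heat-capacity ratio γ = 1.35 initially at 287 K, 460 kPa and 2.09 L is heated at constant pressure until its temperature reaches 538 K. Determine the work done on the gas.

n = P₁V₁/(RT₁) = 460×2.09/(8.314×287) = 0.403 mol.
Isobaric: P stays 460 kPa; V/T = const ⇒ T₂ = 538 K, V₂ = 3.92 L.
W = PΔV = 460×(3.92−2.09) kPa·L = 841 J.
Work done on the gas = −W_by = -841 J.

-841 J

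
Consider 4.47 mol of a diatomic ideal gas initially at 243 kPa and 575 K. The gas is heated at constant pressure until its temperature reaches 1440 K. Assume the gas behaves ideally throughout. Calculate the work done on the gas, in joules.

-32100 J

V₁ = nRT₁/P₁ = 4.47×8.314×575/243 = 87.9 L.
Isobaric: P stays 243 kPa; V/T = const ⇒ T₂ = 1440 K, V₂ = 220 L.
W = PΔV = 243×(220−87.9) kPa·L = 32100 J.
Work done on the gas = −W_by = -32100 J.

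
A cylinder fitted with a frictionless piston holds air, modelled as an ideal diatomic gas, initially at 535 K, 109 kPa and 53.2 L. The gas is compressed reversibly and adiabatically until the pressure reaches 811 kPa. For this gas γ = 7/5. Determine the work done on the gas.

11200 J

n = P₁V₁/(RT₁) = 109×53.2/(8.314×535) = 1.30 mol.
Adiabatic: T₂/T₁ = (P₂/P₁)^((γ−1)/γ) ⇒ T₂ = 535×(7.44)^0.286 = 949 K; V₂ = 12.7 L.
ΔU = nCvΔT = 1.30×20.8×(949−535) = 11200 J.
Q = 0 for an adiabatic process, so W = −ΔU = -11200 J.
Work done on the gas = −W_by = 11200 J.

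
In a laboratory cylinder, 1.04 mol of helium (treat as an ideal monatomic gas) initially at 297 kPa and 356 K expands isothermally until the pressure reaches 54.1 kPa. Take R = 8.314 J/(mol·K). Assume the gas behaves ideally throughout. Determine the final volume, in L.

V₁ = nRT₁/P₁ = 1.04×8.314×356/297 = 10.4 L.
Isothermal: T stays 356 K; PV = const ⇒ V₂ = 56.9 L, P₂ = 54.1 kPa.

56.9 L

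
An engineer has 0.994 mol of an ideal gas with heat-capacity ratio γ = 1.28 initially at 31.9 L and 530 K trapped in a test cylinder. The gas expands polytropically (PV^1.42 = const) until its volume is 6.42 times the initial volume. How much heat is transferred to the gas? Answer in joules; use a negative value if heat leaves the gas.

P₁ = nRT₁/V₁ = 0.994×8.314×530/31.9 = 137 kPa.
Polytropic n=1.42: T₂ = T₁(V₁/V₂)^(n−1) = 530×(0.156)^0.42 = 243 K; P₂ = P₁(V₁/V₂)^n = 9.79 kPa.
W = (P₁V₁−P₂V₂)/(n−1) = (137×31.9−9.79×205)/0.42 = 5650 J.
ΔU = nCvΔT = 0.994×29.7×(243−530) = -8480 J.
Q = ΔU + W = -2830 J.

-2830 J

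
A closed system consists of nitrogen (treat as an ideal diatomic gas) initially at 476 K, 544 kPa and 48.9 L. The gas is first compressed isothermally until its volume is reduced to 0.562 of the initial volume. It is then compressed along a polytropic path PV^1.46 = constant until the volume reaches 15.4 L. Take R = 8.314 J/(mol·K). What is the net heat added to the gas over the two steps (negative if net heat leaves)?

n = P₁V₁/(RT₁) = 544×48.9/(8.314×476) = 6.72 mol.
Step 1 — Isothermal: T stays 476 K; PV = const ⇒ V₂ = 27.5 L, P₂ = 968 kPa.
ΔU = 0 (ideal gas, T constant).
W = nRT ln(V₂/V₁) = 6.72×8.314×476×ln(0.562) = -15300 J.
Q = ΔU + W = -15300 J.
State after step 1: P = 968 kPa, V = 27.5 L, T = 476 K.
Step 2 — Polytropic n=1.46: T₂ = T₁(V₁/V₂)^(n−1) = 476×(1.78)^0.46 = 621 K; P₂ = P₁(V₁/V₂)^n = 2250 kPa.
W = (P₁V₁−P₂V₂)/(n−1) = (968×27.5−2250×15.4)/0.46 = -17700 J.
ΔU = nCvΔT = 6.72×20.8×(621−476) = 20300 J.
Q = ΔU + W = 2650 J.
Net over both steps: W = -33000 J, Q = -12700 J, ΔU = 20300 J.

-12700 J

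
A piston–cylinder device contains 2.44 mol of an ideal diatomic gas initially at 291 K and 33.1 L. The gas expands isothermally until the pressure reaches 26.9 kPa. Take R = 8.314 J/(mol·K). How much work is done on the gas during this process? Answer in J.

P₁ = nRT₁/V₁ = 2.44×8.314×291/33.1 = 178 kPa.
Isothermal: T stays 291 K; PV = const ⇒ V₂ = 219 L, P₂ = 26.9 kPa.
W = nRT ln(V₂/V₁) = 2.44×8.314×291×ln(6.63) = 11200 J.
Work done on the gas = −W_by = -11200 J.

-11200 J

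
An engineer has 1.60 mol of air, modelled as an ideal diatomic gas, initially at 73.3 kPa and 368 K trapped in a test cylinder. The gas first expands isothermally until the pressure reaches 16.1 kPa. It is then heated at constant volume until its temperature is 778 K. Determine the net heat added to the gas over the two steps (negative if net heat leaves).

V₁ = nRT₁/P₁ = 1.60×8.314×368/73.3 = 66.8 L.
Step 1 — Isothermal: T stays 368 K; PV = const ⇒ V₂ = 304 L, P₂ = 16.1 kPa.
ΔU = 0 (ideal gas, T constant).
W = nRT ln(V₂/V₁) = 1.60×8.314×368×ln(4.55) = 7420 J.
Q = ΔU + W = 7420 J.
State after step 1: P = 16.1 kPa, V = 304 L, T = 368 K.
Step 2 — Isochoric: V stays 304 L; P/T = const ⇒ T₂ = 778 K, P₂ = 34.0 kPa.
W = 0 (no volume change).
ΔU = nCvΔT = 1.60×20.8×(778−368) = 13600 J.
Q = ΔU = 13600 J.
Net over both steps: W = 7420 J, Q = 21100 J, ΔU = 13600 J.

21100 J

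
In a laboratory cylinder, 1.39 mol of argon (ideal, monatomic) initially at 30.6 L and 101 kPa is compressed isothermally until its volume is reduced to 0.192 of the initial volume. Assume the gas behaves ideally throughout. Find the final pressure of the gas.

T₁ = P₁V₁/(nR) = 101×30.6/(1.39×8.314) = 267 K.
Isothermal: T stays 267 K; PV = const ⇒ V₂ = 5.88 L, P₂ = 526 kPa.

526 kPa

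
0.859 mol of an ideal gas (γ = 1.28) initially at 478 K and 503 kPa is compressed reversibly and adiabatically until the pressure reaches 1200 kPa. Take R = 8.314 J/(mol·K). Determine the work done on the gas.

V₁ = nRT₁/P₁ = 0.859×8.314×478/503 = 6.79 L.
Adiabatic: T₂/T₁ = (P₂/P₁)^((γ−1)/γ) ⇒ T₂ = 478×(2.39)^0.219 = 578 K; V₂ = 3.44 L.
ΔU = nCvΔT = 0.859×29.7×(578−478) = 2550 J.
Q = 0 for an adiabatic process, so W = −ΔU = -2550 J.
Work done on the gas = −W_by = 2550 J.

2550 J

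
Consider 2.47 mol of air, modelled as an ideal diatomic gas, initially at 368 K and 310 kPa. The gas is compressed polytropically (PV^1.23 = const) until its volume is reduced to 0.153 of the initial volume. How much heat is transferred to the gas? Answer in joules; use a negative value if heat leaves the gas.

-7540 J

V₁ = nRT₁/P₁ = 2.47×8.314×368/310 = 24.4 L.
Polytropic n=1.23: T₂ = T₁(V₁/V₂)^(n−1) = 368×(6.54)^0.23 = 567 K; P₂ = P₁(V₁/V₂)^n = 3120 kPa.
W = (P₁V₁−P₂V₂)/(n−1) = (310×24.4−3120×3.73)/0.23 = -17700 J.
ΔU = nCvΔT = 2.47×20.8×(567−368) = 10200 J.
Q = ΔU + W = -7540 J.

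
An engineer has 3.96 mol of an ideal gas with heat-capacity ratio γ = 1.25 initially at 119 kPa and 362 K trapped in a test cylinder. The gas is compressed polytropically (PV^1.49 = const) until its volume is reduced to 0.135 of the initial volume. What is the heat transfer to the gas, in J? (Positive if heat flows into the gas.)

V₁ = nRT₁/P₁ = 3.96×8.314×362/119 = 100 L.
Polytropic n=1.49: T₂ = T₁(V₁/V₂)^(n−1) = 362×(7.41)^0.49 = 966 K; P₂ = P₁(V₁/V₂)^n = 2350 kPa.
W = (P₁V₁−P₂V₂)/(n−1) = (119×100−2350×13.5)/0.49 = -40600 J.
ΔU = nCvΔT = 3.96×33.3×(966−362) = 79500 J.
Q = ΔU + W = 38900 J.

38900 J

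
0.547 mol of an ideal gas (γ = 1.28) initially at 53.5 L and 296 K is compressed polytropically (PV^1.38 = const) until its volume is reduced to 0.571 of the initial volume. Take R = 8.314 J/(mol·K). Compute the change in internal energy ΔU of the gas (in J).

P₁ = nRT₁/V₁ = 0.547×8.314×296/53.5 = 25.2 kPa.
Polytropic n=1.38: T₂ = T₁(V₁/V₂)^(n−1) = 296×(1.75)^0.38 = 366 K; P₂ = P₁(V₁/V₂)^n = 54.5 kPa.
For an ideal gas ΔU = nCvΔT with Cv = R/(γ−1) = 29.7 J/(mol·K).
ΔU = 0.547×29.7×(366−296) = 1140 J.

1140 J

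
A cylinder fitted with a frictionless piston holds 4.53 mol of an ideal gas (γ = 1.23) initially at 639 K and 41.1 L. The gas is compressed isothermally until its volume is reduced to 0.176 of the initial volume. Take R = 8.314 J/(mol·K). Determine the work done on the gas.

P₁ = nRT₁/V₁ = 4.53×8.314×639/41.1 = 586 kPa.
Isothermal: T stays 639 K; PV = const ⇒ V₂ = 7.23 L, P₂ = 3330 kPa.
W = nRT ln(V₂/V₁) = 4.53×8.314×639×ln(0.176) = -41800 J.
Work done on the gas = −W_by = 41800 J.

41800 J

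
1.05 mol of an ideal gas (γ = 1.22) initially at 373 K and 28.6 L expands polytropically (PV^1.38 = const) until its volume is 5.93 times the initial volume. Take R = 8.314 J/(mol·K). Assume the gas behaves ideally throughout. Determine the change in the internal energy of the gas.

P₁ = nRT₁/V₁ = 1.05×8.314×373/28.6 = 114 kPa.
Polytropic n=1.38: T₂ = T₁(V₁/V₂)^(n−1) = 373×(0.169)^0.38 = 190 K; P₂ = P₁(V₁/V₂)^n = 9.76 kPa.
For an ideal gas ΔU = nCvΔT with Cv = R/(γ−1) = 37.8 J/(mol·K).
ΔU = 1.05×37.8×(190−373) = -7280 J.

-7280 J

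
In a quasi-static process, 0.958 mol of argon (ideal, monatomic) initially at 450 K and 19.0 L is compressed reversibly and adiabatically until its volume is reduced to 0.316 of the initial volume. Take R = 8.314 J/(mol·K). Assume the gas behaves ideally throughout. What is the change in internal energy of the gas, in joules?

P₁ = nRT₁/V₁ = 0.958×8.314×450/19.0 = 189 kPa.
Adiabatic: TV^(γ−1) = const ⇒ T₂ = 450×(3.16)^0.667 = 970 K; PV^γ = const ⇒ P₂ = 1290 kPa.
For an ideal gas ΔU = nCvΔT with Cv = (3/2)R = 12.5 J/(mol·K).
ΔU = 0.958×12.5×(970−450) = 6210 J.

6210 J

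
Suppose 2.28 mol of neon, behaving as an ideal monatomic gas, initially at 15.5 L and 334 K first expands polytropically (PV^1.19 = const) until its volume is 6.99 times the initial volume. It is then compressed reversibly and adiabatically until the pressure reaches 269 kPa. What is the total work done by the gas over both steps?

P₁ = nRT₁/V₁ = 2.28×8.314×334/15.5 = 408 kPa.
Step 1 — Polytropic n=1.19: T₂ = T₁(V₁/V₂)^(n−1) = 334×(0.143)^0.19 = 231 K; P₂ = P₁(V₁/V₂)^n = 40.4 kPa.
W = (P₁V₁−P₂V₂)/(n−1) = (408×15.5−40.4×108)/0.19 = 10300 J.
ΔU = nCvΔT = 2.28×12.5×(231−334) = -2930 J.
Q = ΔU + W = 7360 J.
State after step 1: P = 40.4 kPa, V = 108 L, T = 231 K.
Step 2 — Adiabatic: T₂/T₁ = (P₂/P₁)^((γ−1)/γ) ⇒ T₂ = 231×(6.66)^0.400 = 493 K; V₂ = 34.7 L.
ΔU = nCvΔT = 2.28×12.5×(493−231) = 7450 J.
Q = 0 for an adiabatic process, so W = −ΔU = -7450 J.
Net over both steps: W = 2840 J, Q = 7360 J, ΔU = 4520 J.

2840 J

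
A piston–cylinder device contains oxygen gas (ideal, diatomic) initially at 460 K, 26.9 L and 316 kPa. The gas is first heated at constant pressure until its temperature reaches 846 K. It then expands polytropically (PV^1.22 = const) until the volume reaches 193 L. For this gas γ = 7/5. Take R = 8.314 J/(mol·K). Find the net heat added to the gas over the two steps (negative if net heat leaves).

33200 J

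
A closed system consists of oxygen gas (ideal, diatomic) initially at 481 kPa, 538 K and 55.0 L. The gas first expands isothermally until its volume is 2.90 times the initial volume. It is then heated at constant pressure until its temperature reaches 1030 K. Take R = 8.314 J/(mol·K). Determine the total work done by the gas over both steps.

n = P₁V₁/(RT₁) = 481×55.0/(8.314×538) = 5.91 mol.
Step 1 — Isothermal: T stays 538 K; PV = const ⇒ V₂ = 160 L, P₂ = 166 kPa.
ΔU = 0 (ideal gas, T constant).
W = nRT ln(V₂/V₁) = 5.91×8.314×538×ln(2.90) = 28200 J.
Q = ΔU + W = 28200 J.
State after step 1: P = 166 kPa, V = 160 L, T = 538 K.
Step 2 — Isobaric: P stays 166 kPa; V/T = const ⇒ T₂ = 1030 K, V₂ = 305 L.
W = PΔV = 166×(305−160) kPa·L = 24200 J.
ΔU = nCvΔT = 5.91×20.8×(1030−538) = 60500 J.
Q = ΔU + W = nCpΔT = 84700 J.
Net over both steps: W = 52400 J, Q = 113000 J, ΔU = 60500 J.

52400 J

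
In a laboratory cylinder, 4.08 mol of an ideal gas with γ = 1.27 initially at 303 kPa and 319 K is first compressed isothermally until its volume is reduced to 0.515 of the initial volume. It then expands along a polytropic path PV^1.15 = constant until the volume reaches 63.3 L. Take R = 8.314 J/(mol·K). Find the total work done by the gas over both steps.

5030 J

V₁ = nRT₁/P₁ = 4.08×8.314×319/303 = 35.7 L.
Step 1 — Isothermal: T stays 319 K; PV = const ⇒ V₂ = 18.4 L, P₂ = 588 kPa.
ΔU = 0 (ideal gas, T constant).
W = nRT ln(V₂/V₁) = 4.08×8.314×319×ln(0.515) = -7180 J.
Q = ΔU + W = -7180 J.
State after step 1: P = 588 kPa, V = 18.4 L, T = 319 K.
Step 2 — Polytropic n=1.15: T₂ = T₁(V₁/V₂)^(n−1) = 319×(0.291)^0.15 = 265 K; P₂ = P₁(V₁/V₂)^n = 142 kPa.
W = (P₁V₁−P₂V₂)/(n−1) = (588×18.4−142×63.3)/0.15 = 12200 J.
ΔU = nCvΔT = 4.08×30.8×(265−319) = -6780 J.
Q = ΔU + W = 5430 J.
Net over both steps: W = 5030 J, Q = -1750 J, ΔU = -6780 J.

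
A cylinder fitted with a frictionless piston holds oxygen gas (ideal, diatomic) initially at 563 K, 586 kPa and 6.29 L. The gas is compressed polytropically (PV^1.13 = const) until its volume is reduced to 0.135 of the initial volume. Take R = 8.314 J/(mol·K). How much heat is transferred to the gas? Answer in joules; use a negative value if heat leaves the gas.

-5690 J

n = P₁V₁/(RT₁) = 586×6.29/(8.314×563) = 0.787 mol.
Polytropic n=1.13: T₂ = T₁(V₁/V₂)^(n−1) = 563×(7.41)^0.13 = 730 K; P₂ = P₁(V₁/V₂)^n = 5630 kPa.
W = (P₁V₁−P₂V₂)/(n−1) = (586×6.29−5630×0.849)/0.13 = -8430 J.
ΔU = nCvΔT = 0.787×20.8×(730−563) = 2740 J.
Q = ΔU + W = -5690 J.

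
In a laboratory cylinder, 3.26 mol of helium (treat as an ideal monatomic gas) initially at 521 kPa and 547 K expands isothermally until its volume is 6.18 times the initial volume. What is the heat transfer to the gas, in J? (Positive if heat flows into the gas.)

V₁ = nRT₁/P₁ = 3.26×8.314×547/521 = 28.5 L.
Isothermal: T stays 547 K; PV = const ⇒ V₂ = 176 L, P₂ = 84.3 kPa.
ΔU = 0 (ideal gas, T constant).
W = nRT ln(V₂/V₁) = 3.26×8.314×547×ln(6.18) = 27000 J.
Q = ΔU + W = 27000 J.

27000 J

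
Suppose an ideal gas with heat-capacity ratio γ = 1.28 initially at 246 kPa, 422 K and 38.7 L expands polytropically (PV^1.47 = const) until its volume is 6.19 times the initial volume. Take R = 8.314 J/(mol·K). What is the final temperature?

179 K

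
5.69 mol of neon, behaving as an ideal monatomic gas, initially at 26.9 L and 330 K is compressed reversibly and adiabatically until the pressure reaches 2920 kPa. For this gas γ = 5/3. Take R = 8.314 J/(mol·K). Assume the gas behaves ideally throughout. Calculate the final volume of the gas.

P₁ = nRT₁/V₁ = 5.69×8.314×330/26.9 = 580 kPa.
Adiabatic: T₂/T₁ = (P₂/P₁)^((γ−1)/γ) ⇒ T₂ = 330×(5.03)^0.400 = 630 K; V₂ = 10.2 L.

10.2 L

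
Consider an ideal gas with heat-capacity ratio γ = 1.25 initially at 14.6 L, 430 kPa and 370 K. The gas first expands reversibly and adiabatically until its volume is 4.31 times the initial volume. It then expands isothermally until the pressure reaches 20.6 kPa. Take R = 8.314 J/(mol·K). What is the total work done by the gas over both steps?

13000 J

n = P₁V₁/(RT₁) = 430×14.6/(8.314×370) = 2.04 mol.
Step 1 — Adiabatic: TV^(γ−1) = const ⇒ T₂ = 370×(0.232)^0.250 = 257 K; PV^γ = const ⇒ P₂ = 69.2 kPa.
ΔU = nCvΔT = 2.04×33.3×(257−370) = -7680 J.
Q = 0 for an adiabatic process, so W = −ΔU = 7680 J.
State after step 1: P = 69.2 kPa, V = 62.9 L, T = 257 K.
Step 2 — Isothermal: T stays 257 K; PV = const ⇒ V₂ = 212 L, P₂ = 20.6 kPa.
ΔU = 0 (ideal gas, T constant).
W = nRT ln(V₂/V₁) = 2.04×8.314×257×ln(3.36) = 5280 J.
Q = ΔU + W = 5280 J.
Net over both steps: W = 13000 J, Q = 5280 J, ΔU = -7680 J.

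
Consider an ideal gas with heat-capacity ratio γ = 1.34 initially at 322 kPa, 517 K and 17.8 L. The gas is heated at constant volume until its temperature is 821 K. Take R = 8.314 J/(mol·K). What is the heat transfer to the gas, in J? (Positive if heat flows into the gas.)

n = P₁V₁/(RT₁) = 322×17.8/(8.314×517) = 1.33 mol.
Isochoric: V stays 17.8 L; P/T = const ⇒ T₂ = 821 K, P₂ = 511 kPa.
W = 0 (no volume change).
ΔU = nCvΔT = 1.33×24.5×(821−517) = 9910 J.
Q = ΔU = 9910 J.

9910 J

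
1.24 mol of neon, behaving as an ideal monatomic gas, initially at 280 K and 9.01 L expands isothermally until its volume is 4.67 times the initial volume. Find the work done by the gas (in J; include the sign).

P₁ = nRT₁/V₁ = 1.24×8.314×280/9.01 = 320 kPa.
Isothermal: T stays 280 K; PV = const ⇒ V₂ = 42.1 L, P₂ = 68.6 kPa.
W = nRT ln(V₂/V₁) = 1.24×8.314×280×ln(4.67) = 4450 J.

4450 J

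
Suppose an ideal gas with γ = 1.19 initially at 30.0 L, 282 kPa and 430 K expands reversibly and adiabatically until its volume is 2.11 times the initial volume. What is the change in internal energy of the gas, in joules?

-5890 J

n = P₁V₁/(RT₁) = 282×30.0/(8.314×430) = 2.37 mol.
Adiabatic: TV^(γ−1) = const ⇒ T₂ = 430×(0.474)^0.190 = 373 K; PV^γ = const ⇒ P₂ = 116 kPa.
For an ideal gas ΔU = nCvΔT with Cv = R/(γ−1) = 43.8 J/(mol·K).
ΔU = 2.37×43.8×(373−430) = -5890 J.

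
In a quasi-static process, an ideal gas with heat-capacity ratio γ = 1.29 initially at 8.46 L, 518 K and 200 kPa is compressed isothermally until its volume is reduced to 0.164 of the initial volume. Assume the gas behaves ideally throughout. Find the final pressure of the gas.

1220 kPa

Isothermal: T stays 518 K; PV = const ⇒ V₂ = 1.39 L, P₂ = 1220 kPa.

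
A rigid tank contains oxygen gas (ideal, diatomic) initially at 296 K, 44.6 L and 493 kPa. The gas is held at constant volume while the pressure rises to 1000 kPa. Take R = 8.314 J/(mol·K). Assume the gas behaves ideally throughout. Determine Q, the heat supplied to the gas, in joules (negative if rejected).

n = P₁V₁/(RT₁) = 493×44.6/(8.314×296) = 8.93 mol.
Isochoric: V stays 44.6 L; P/T = const ⇒ T₂ = 600 K, P₂ = 1000 kPa.
W = 0 (no volume change).
ΔU = nCvΔT = 8.93×20.8×(600−296) = 56500 J.
Q = ΔU = 56500 J.

56500 J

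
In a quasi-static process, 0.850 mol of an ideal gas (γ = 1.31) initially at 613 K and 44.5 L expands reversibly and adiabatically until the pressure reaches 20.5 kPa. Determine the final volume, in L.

146 L

P₁ = nRT₁/V₁ = 0.850×8.314×613/44.5 = 97.3 kPa.
Adiabatic: T₂/T₁ = (P₂/P₁)^((γ−1)/γ) ⇒ T₂ = 613×(0.211)^0.237 = 424 K; V₂ = 146 L.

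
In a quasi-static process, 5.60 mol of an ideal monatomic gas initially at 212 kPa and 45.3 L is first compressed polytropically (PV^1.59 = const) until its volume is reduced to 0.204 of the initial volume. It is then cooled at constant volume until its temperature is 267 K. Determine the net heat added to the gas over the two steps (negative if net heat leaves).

T₁ = P₁V₁/(nR) = 212×45.3/(5.60×8.314) = 206 K.
Step 1 — Polytropic n=1.59: T₂ = T₁(V₁/V₂)^(n−1) = 206×(4.90)^0.59 = 527 K; P₂ = P₁(V₁/V₂)^n = 2650 kPa.
W = (P₁V₁−P₂V₂)/(n−1) = (212×45.3−2650×9.24)/0.59 = -25300 J.
ΔU = nCvΔT = 5.60×12.5×(527−206) = 22400 J.
Q = ΔU + W = -2910 J.
State after step 1: P = 2650 kPa, V = 9.24 L, T = 527 K.
Step 2 — Isochoric: V stays 9.24 L; P/T = const ⇒ T₂ = 267 K, P₂ = 1350 kPa.
W = 0 (no volume change).
ΔU = nCvΔT = 5.60×12.5×(267−527) = -18200 J.
Q = ΔU = -18200 J.
Net over both steps: W = -25300 J, Q = -21100 J, ΔU = 4240 J.

-21100 J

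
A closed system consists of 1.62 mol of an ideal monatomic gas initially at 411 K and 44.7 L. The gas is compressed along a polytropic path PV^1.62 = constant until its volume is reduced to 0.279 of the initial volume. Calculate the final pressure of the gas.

979 kPa

P₁ = nRT₁/V₁ = 1.62×8.314×411/44.7 = 124 kPa.
Polytropic n=1.62: T₂ = T₁(V₁/V₂)^(n−1) = 411×(3.58)^0.62 = 907 K; P₂ = P₁(V₁/V₂)^n = 979 kPa.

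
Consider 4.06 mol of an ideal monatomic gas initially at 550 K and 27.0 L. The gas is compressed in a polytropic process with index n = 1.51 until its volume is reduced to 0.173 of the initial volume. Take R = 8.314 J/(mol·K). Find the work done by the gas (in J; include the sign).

P₁ = nRT₁/V₁ = 4.06×8.314×550/27.0 = 688 kPa.
Polytropic n=1.51: T₂ = T₁(V₁/V₂)^(n−1) = 550×(5.78)^0.51 = 1350 K; P₂ = P₁(V₁/V₂)^n = 9720 kPa.
W = (P₁V₁−P₂V₂)/(n−1) = (688×27.0−9720×4.67)/0.51 = -52700 J.

-52700 J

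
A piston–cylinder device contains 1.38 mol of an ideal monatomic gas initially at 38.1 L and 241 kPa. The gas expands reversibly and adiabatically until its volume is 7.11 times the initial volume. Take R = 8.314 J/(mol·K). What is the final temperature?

216 K

T₁ = P₁V₁/(nR) = 241×38.1/(1.38×8.314) = 800 K.
Adiabatic: TV^(γ−1) = const ⇒ T₂ = 800×(0.141)^0.667 = 216 K; PV^γ = const ⇒ P₂ = 9.17 kPa.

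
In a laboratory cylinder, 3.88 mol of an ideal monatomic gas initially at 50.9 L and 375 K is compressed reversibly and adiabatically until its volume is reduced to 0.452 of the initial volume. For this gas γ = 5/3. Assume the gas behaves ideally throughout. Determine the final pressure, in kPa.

P₁ = nRT₁/V₁ = 3.88×8.314×375/50.9 = 238 kPa.
Adiabatic: TV^(γ−1) = const ⇒ T₂ = 375×(2.21)^0.667 = 637 K; PV^γ = const ⇒ P₂ = 893 kPa.

893 kPa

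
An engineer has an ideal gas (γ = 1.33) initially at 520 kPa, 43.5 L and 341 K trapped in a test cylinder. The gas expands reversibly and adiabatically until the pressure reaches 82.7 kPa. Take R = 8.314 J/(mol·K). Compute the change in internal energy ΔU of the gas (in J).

n = P₁V₁/(RT₁) = 520×43.5/(8.314×341) = 7.98 mol.
Adiabatic: T₂/T₁ = (P₂/P₁)^((γ−1)/γ) ⇒ T₂ = 341×(0.159)^0.248 = 216 K; V₂ = 173 L.
For an ideal gas ΔU = nCvΔT with Cv = R/(γ−1) = 25.2 J/(mol·K).
ΔU = 7.98×25.2×(216−341) = -25100 J.

-25100 J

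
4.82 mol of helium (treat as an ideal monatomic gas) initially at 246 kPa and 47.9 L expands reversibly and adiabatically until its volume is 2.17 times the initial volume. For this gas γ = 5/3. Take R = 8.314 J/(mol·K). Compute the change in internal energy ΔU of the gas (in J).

T₁ = P₁V₁/(nR) = 246×47.9/(4.82×8.314) = 294 K.
Adiabatic: TV^(γ−1) = const ⇒ T₂ = 294×(0.461)^0.667 = 175 K; PV^γ = const ⇒ P₂ = 67.6 kPa.
For an ideal gas ΔU = nCvΔT with Cv = (3/2)R = 12.5 J/(mol·K).
ΔU = 4.82×12.5×(175−294) = -7130 J.

-7130 J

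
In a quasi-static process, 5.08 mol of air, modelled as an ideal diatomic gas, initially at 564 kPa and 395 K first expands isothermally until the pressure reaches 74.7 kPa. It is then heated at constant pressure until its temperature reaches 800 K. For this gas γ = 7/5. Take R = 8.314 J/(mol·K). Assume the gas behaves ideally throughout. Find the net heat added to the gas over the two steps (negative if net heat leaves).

V₁ = nRT₁/P₁ = 5.08×8.314×395/564 = 29.6 L.
Step 1 — Isothermal: T stays 395 K; PV = const ⇒ V₂ = 223 L, P₂ = 74.7 kPa.
ΔU = 0 (ideal gas, T constant).
W = nRT ln(V₂/V₁) = 5.08×8.314×395×ln(7.55) = 33700 J.
Q = ΔU + W = 33700 J.
State after step 1: P = 74.7 kPa, V = 223 L, T = 395 K.
Step 2 — Isobaric: P stays 74.7 kPa; V/T = const ⇒ T₂ = 800 K, V₂ = 452 L.
W = PΔV = 74.7×(452−223) kPa·L = 17100 J.
ΔU = nCvΔT = 5.08×20.8×(800−395) = 42800 J.
Q = ΔU + W = nCpΔT = 59900 J.
Net over both steps: W = 50800 J, Q = 93600 J, ΔU = 42800 J.

93600 J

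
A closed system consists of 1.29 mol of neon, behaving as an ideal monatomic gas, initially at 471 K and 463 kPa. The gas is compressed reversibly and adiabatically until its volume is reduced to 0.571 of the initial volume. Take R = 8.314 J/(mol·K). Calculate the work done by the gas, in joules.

V₁ = nRT₁/P₁ = 1.29×8.314×471/463 = 10.9 L.
Adiabatic: TV^(γ−1) = const ⇒ T₂ = 471×(1.75)^0.667 = 684 K; PV^γ = const ⇒ P₂ = 1180 kPa.
ΔU = nCvΔT = 1.29×12.5×(684−471) = 3430 J.
Q = 0 for an adiabatic process, so W = −ΔU = -3430 J.

-3430 J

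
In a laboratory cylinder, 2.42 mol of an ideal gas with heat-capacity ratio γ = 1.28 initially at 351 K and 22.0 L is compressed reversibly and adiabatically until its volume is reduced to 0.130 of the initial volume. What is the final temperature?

621 K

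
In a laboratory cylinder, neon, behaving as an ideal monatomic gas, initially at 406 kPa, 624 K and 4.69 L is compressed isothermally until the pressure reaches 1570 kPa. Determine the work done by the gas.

n = P₁V₁/(RT₁) = 406×4.69/(8.314×624) = 0.367 mol.
Isothermal: T stays 624 K; PV = const ⇒ V₂ = 1.21 L, P₂ = 1570 kPa.
W = nRT ln(V₂/V₁) = 0.367×8.314×624×ln(0.259) = -2580 J.

-2580 J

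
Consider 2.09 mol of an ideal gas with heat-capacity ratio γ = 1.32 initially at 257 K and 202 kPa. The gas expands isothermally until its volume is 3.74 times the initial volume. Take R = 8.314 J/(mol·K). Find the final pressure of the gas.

V₁ = nRT₁/P₁ = 2.09×8.314×257/202 = 22.1 L.
Isothermal: T stays 257 K; PV = const ⇒ V₂ = 82.7 L, P₂ = 54.0 kPa.

54.0 kPa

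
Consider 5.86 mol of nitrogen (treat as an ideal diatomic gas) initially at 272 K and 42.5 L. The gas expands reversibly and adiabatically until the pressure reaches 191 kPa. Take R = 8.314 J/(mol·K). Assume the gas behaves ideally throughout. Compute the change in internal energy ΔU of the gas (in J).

-4330 J

P₁ = nRT₁/V₁ = 5.86×8.314×272/42.5 = 312 kPa.
Adiabatic: T₂/T₁ = (P₂/P₁)^((γ−1)/γ) ⇒ T₂ = 272×(0.613)^0.286 = 236 K; V₂ = 60.3 L.
For an ideal gas ΔU = nCvΔT with Cv = (5/2)R = 20.8 J/(mol·K).
ΔU = 5.86×20.8×(236−272) = -4330 J.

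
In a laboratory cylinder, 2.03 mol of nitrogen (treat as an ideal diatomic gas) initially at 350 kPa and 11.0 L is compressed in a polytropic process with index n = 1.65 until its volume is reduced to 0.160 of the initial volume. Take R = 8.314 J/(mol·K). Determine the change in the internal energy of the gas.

T₁ = P₁V₁/(nR) = 350×11.0/(2.03×8.314) = 228 K.
Polytropic n=1.65: T₂ = T₁(V₁/V₂)^(n−1) = 228×(6.25)^0.65 = 751 K; P₂ = P₁(V₁/V₂)^n = 7200 kPa.
For an ideal gas ΔU = nCvΔT with Cv = (5/2)R = 20.8 J/(mol·K).
ΔU = 2.03×20.8×(751−228) = 22100 J.

22100 J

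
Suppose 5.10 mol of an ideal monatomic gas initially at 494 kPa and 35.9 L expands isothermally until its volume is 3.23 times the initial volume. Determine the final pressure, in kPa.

153 kPa

T₁ = P₁V₁/(nR) = 494×35.9/(5.10×8.314) = 418 K.
Isothermal: T stays 418 K; PV = const ⇒ V₂ = 116 L, P₂ = 153 kPa.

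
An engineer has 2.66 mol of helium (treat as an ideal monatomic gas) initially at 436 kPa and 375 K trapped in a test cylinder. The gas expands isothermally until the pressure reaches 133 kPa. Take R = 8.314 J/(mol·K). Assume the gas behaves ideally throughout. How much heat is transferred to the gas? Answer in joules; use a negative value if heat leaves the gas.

V₁ = nRT₁/P₁ = 2.66×8.314×375/436 = 19.0 L.
Isothermal: T stays 375 K; PV = const ⇒ V₂ = 62.4 L, P₂ = 133 kPa.
ΔU = 0 (ideal gas, T constant).
W = nRT ln(V₂/V₁) = 2.66×8.314×375×ln(3.28) = 9850 J.
Q = ΔU + W = 9850 J.

9850 J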